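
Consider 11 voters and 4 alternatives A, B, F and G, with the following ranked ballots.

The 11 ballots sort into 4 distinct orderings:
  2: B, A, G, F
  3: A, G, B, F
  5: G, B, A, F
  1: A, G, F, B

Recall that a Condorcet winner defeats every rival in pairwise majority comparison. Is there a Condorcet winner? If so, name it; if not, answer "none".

none

Pairwise majorities:
A vs B: A is ranked higher on 3+1 = 4 ballots, B on 7. B wins 7–4.
A vs F: 11 to 0, A.
A vs G: A is ranked higher on 2+3+1 = 6 ballots, G on 5. A wins 6–5.
B vs F: 2+3+5 = 10 for B, 1 for F — B by 10–1.
B vs G: 2 for B, 9 for G — G by 9–2.
F vs G: F is ranked higher on 0 ballots, G on 11. G wins 11–0.
Every alternative loses at least once (A loses to B; B loses to G; F loses to A; G loses to A). The majority relation contains the cycle A > G > B > A, so there is no Condorcet winner.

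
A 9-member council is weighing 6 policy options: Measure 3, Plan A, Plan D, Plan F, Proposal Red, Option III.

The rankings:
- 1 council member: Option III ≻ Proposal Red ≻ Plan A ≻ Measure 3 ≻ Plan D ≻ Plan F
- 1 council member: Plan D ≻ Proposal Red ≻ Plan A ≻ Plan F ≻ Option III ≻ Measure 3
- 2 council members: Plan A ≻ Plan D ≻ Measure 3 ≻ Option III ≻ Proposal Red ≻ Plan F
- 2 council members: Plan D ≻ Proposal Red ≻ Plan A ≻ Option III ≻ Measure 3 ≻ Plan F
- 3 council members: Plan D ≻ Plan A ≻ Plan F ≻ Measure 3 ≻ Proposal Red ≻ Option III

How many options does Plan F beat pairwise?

0

Plan F against each rival (9 council members):
Plan F vs Measure 3: Measure 3, 5–4.
Plan F vs Plan A: Plan F preferred on 0 ballots; Plan A wins 9–0.
Plan F vs Plan D: 0 to 9, Plan D.
Plan F vs Proposal Red: Proposal Red, 6–3.
Plan F vs Option III: Option III, 5–4.
Plan F beats no one; loses to Measure 3, Plan A, Plan D, Proposal Red, Option III — 0 pairwise wins.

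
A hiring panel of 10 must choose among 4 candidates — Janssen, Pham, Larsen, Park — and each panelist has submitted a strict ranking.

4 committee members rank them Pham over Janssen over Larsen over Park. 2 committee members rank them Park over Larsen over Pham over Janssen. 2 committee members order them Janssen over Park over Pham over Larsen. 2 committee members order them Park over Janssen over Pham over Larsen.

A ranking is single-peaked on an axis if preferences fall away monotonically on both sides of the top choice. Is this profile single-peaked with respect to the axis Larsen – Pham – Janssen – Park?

Axis positions: Larsen=1, Pham=2, Janssen=3, Park=4.
Cluster 1 (peak Pham at position 2): ranking walks positions 2-3-1-4, expanding outward from the peak — single-peaked.
Cluster 2: ranking walks positions 4-1-2-3; Larsen is ranked above Janssen even though Janssen lies between Larsen and the peak Park on the axis — preferences dip and rise again. Not single-peaked.
Cluster 3 (peak Janssen at position 3): ranking walks positions 3-4-2-1, expanding outward from the peak — single-peaked.
Cluster 4 (peak Park at position 4): ranking walks positions 4-3-2-1, expanding outward from the peak — single-peaked.
Cluster 2 violates single-peakedness, so the profile is not single-peaked on this axis.

no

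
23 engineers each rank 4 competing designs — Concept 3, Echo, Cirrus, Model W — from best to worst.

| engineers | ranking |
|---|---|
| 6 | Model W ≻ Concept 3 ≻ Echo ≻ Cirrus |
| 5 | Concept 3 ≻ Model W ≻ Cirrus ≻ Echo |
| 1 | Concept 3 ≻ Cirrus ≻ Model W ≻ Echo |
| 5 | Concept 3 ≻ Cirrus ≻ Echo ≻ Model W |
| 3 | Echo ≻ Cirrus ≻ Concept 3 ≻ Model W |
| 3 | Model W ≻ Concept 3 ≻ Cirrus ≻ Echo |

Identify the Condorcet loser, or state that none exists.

Echo

Pairwise majorities:
Concept 3 vs Echo: 20 to 3, Concept 3.
Concept 3 vs Cirrus: Concept 3, 20–3.
Concept 3 vs Model W: Concept 3 is ranked higher on 5+1+5+3 = 14 ballots, Model W on 9. Concept 3 wins 14–9.
Echo vs Cirrus: 9 to 14, Cirrus.
Echo–Model W: Model W 15–8.
Cirrus vs Model W: Cirrus preferred on 1+5+3 = 9 ballots; Model W wins 14–9.
Only Echo has no wins; Echo is the Condorcet loser.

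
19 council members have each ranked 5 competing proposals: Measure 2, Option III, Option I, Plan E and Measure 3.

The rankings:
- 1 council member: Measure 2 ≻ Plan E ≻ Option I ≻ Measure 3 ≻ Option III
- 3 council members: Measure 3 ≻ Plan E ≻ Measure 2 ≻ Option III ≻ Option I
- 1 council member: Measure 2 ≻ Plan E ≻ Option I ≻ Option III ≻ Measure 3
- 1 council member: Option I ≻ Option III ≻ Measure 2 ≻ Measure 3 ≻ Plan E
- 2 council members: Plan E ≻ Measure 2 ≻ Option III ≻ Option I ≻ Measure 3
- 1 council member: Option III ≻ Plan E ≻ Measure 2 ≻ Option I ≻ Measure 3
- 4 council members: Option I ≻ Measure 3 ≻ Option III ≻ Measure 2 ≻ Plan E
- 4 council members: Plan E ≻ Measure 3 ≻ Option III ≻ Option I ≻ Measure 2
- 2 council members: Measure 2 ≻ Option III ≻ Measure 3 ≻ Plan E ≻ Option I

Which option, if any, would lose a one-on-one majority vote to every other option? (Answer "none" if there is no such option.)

none

Head-to-head results (19 council members):
Measure 2 vs Option III: 9 to 10, Option III.
Measure 2 vs Option I: 10 to 9, Measure 2.
Measure 2–Plan E: Plan E 10–9.
Measure 2–Measure 3: Measure 3 11–8.
Option III vs Option I: 3+2+1+4+2 = 12 for Option III, 7 for Option I — Option III by 12–7.
Option III–Plan E: Plan E 11–8.
Option III–Measure 3: Measure 3 12–7.
Option I vs Plan E: Plan E wins 14–5.
Option I vs Measure 3: 1+1+1+2+1+4 = 10 for Option I, 9 for Measure 3 — Option I by 10–9.
Plan E vs Measure 3: Plan E is ranked higher on 1+1+2+1+4 = 9 ballots, Measure 3 on 10. Measure 3 wins 10–9.
No option is winless: Measure 2 beats Option I; Option III beats Measure 2; Option I beats Measure 3; Plan E beats Measure 2; Measure 3 beats Measure 2. There is no Condorcet loser.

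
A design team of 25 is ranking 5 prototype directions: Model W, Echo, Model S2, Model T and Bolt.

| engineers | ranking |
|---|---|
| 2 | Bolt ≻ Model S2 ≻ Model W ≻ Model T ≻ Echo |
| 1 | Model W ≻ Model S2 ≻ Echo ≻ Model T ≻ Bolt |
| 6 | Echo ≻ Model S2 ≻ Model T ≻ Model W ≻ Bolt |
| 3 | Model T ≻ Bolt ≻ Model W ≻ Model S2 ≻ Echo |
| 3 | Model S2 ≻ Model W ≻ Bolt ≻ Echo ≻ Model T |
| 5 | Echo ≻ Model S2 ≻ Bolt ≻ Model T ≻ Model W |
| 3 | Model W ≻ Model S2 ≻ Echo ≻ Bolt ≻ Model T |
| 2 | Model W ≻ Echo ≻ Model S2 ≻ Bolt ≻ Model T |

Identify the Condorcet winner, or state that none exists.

Check each pair by majority over 25 ballots:
Model W vs Echo: 14 to 11, Model W.
Model W vs Model S2: 9 to 16, Model S2.
Model W vs Model T: 2+1+3+3+2 = 11 for Model W, 14 for Model T — Model T by 14–11.
Model W vs Bolt: Model W wins 15–10.
Echo–Model S2: Echo 13–12.
Echo vs Model T: Echo, 20–5.
Echo–Bolt: Echo 17–8.
Model S2 vs Model T: 22 to 3, Model S2.
Model S2 vs Bolt: Model S2, 20–5.
Model T–Bolt: Bolt 15–10.
No design is unbeaten: Model W loses to Model S2; Echo loses to Model W; Model S2 loses to Echo; Model T loses to Echo; Bolt loses to Model W. In particular Model W > Echo > Model S2 > Model W is a majority cycle — no Condorcet winner exists.

none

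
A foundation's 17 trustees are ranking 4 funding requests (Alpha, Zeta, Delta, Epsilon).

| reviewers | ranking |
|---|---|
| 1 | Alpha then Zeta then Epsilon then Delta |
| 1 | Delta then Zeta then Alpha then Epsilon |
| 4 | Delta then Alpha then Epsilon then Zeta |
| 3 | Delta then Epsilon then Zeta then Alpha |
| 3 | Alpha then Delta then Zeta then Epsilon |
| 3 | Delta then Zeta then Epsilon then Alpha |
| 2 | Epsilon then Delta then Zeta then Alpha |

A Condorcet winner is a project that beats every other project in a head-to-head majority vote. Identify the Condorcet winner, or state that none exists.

Delta

Pairwise majorities:
Alpha vs Zeta: Alpha is ranked higher on 1+4+3 = 8 ballots, Zeta on 9. Zeta wins 9–8.
Alpha vs Delta: 1+3 = 4 for Alpha, 13 for Delta — Delta by 13–4.
Alpha vs Epsilon: 9 to 8, Alpha.
Zeta vs Delta: Zeta preferred on 1 ballot; Delta wins 16–1.
Zeta vs Epsilon: 1+1+3+3 = 8 for Zeta, 9 for Epsilon — Epsilon by 9–8.
Delta vs Epsilon: 1+4+3+3+3 = 14 for Delta, 3 for Epsilon — Delta by 14–3.
Only Delta has no losses; Delta is the Condorcet winner.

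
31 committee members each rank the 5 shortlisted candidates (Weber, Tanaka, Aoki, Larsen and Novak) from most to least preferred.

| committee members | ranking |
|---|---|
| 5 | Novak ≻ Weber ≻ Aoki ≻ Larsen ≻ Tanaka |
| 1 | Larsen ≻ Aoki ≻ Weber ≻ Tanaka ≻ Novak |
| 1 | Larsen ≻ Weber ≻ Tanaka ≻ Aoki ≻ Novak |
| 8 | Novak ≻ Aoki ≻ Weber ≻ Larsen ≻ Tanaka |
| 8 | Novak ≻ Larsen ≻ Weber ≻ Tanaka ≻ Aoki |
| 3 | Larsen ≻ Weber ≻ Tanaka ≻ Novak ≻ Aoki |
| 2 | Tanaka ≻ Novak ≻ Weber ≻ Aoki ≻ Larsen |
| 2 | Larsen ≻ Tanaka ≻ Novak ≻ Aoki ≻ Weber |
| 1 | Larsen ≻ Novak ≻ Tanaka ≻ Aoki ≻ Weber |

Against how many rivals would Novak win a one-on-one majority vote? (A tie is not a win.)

4

Novak against each rival (31 committee members):
Novak–Weber: Novak 26–5.
Novak–Tanaka: Novak 22–9.
Novak vs Aoki: Novak is ranked higher on 29 ballots, Aoki on 2. Novak wins 29–2.
Novak vs Larsen: 23 to 8, Novak.
Novak beats Weber, Tanaka, Aoki, Larsen — 4 pairwise wins.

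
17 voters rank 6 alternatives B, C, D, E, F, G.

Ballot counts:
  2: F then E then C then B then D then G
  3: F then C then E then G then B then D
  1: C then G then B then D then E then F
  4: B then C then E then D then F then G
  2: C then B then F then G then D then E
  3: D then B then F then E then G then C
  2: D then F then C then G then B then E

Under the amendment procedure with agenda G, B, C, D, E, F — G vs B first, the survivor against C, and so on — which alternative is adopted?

F

Round 1: G vs B — 6–11, B advances.
Round 2: B vs C — 7–10, C advances.
Round 3: C vs D — 12–5, C advances.
Round 4: C vs E — 12–5, C advances.
Round 5: C vs F — 7–10, F advances.
F survives the agenda.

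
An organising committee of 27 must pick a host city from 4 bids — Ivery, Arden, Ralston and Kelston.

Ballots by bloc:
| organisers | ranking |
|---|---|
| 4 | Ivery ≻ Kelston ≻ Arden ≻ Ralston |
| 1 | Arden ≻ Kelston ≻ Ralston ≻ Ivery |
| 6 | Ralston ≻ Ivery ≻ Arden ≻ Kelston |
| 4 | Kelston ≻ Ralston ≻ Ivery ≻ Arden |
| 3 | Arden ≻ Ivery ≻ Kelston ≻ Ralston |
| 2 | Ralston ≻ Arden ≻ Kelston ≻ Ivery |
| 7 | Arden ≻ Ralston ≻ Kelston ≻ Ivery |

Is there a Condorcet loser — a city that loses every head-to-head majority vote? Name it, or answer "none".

Pairwise majorities:
Ivery–Arden: Ivery 14–13.
Ivery vs Ralston: 4+3 = 7 for Ivery, 20 for Ralston — Ralston by 20–7.
Ivery vs Kelston: Kelston wins 14–13.
Arden vs Ralston: 4+1+3+7 = 15 for Arden, 12 for Ralston — Arden by 15–12.
Arden–Kelston: Arden 19–8.
Ralston vs Kelston: Ralston is ranked higher on 6+2+7 = 15 ballots, Kelston on 12. Ralston wins 15–12.
Every city wins at least one matchup (Ivery beats Arden; Arden beats Ralston; Ralston beats Ivery; Kelston beats Ivery), so there is no Condorcet loser.

none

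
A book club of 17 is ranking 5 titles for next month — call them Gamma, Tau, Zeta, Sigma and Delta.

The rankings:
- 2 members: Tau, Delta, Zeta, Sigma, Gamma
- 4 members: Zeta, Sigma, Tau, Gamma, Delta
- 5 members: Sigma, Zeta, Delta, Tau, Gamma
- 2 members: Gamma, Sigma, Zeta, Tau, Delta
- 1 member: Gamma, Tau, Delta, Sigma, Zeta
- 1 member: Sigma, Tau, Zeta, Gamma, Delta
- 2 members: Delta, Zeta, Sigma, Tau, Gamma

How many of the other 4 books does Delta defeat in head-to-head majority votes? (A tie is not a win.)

Delta against each rival (17 members):
Delta vs Gamma: 9 to 8, Delta.
Delta vs Tau: Delta is ranked higher on 5+2 = 7 ballots, Tau on 10. Tau wins 10–7.
Delta vs Zeta: 2+1+2 = 5 for Delta, 12 for Zeta — Zeta by 12–5.
Delta vs Sigma: Delta is ranked higher on 2+1+2 = 5 ballots, Sigma on 12. Sigma wins 12–5.
Delta beats Gamma; loses to Tau, Zeta, Sigma — 1 pairwise win.

1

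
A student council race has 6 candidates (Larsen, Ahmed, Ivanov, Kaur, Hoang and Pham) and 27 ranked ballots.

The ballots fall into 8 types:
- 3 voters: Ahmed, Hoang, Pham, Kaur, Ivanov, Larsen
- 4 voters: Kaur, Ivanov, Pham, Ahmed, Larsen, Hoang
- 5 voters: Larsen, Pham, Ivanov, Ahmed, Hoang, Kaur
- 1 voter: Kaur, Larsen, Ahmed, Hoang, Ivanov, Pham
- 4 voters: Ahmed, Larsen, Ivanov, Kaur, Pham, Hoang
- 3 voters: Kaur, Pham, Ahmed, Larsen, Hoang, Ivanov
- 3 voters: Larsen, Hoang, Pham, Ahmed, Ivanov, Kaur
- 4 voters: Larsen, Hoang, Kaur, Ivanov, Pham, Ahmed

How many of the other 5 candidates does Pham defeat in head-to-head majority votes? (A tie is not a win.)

3

Pham against each rival (27 voters):
Pham vs Larsen: Larsen wins 17–10.
Pham vs Ahmed: Pham, 19–8.
Pham vs Ivanov: Pham wins 14–13.
Pham–Kaur: Kaur 16–11.
Pham vs Hoang: Pham is ranked higher on 4+5+4+3 = 16 ballots, Hoang on 11. Pham wins 16–11.
Pham beats Ahmed, Ivanov, Hoang; loses to Larsen, Kaur — 3 pairwise wins.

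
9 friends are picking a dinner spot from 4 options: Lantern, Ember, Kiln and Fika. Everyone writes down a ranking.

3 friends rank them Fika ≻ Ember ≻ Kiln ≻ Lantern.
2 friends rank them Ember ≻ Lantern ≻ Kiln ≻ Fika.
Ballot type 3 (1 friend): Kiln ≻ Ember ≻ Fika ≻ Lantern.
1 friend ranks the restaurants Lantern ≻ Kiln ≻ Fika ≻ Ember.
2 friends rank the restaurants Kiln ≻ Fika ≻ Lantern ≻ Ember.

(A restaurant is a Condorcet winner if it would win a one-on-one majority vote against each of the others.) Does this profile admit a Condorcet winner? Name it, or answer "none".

none

Pairwise majorities:
Lantern–Ember: Ember 6–3.
Lantern vs Kiln: Kiln, 6–3.
Lantern vs Fika: Fika wins 6–3.
Ember vs Kiln: Ember wins 5–4.
Ember vs Fika: Fika wins 6–3.
Kiln–Fika: Kiln 6–3.
No restaurant is unbeaten: Lantern loses to Ember; Ember loses to Fika; Kiln loses to Ember; Fika loses to Kiln. In particular Ember → Kiln → Fika → Ember is a majority cycle — no Condorcet winner exists.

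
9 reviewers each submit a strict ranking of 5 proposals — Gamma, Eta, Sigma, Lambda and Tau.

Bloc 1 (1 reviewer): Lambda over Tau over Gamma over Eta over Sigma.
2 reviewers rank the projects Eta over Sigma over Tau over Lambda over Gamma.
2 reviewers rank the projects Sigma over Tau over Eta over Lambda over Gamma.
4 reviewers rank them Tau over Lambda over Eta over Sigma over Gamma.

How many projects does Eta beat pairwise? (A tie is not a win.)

Eta against each rival (9 reviewers):
Eta vs Gamma: Eta is ranked higher on 2+2+4 = 8 ballots, Gamma on 1. Eta wins 8–1.
Eta–Sigma: Eta 7–2.
Eta vs Lambda: 4 to 5, Lambda.
Eta vs Tau: 2 for Eta, 7 for Tau — Tau by 7–2.
Eta beats Gamma, Sigma; loses to Lambda, Tau — 2 pairwise wins.

2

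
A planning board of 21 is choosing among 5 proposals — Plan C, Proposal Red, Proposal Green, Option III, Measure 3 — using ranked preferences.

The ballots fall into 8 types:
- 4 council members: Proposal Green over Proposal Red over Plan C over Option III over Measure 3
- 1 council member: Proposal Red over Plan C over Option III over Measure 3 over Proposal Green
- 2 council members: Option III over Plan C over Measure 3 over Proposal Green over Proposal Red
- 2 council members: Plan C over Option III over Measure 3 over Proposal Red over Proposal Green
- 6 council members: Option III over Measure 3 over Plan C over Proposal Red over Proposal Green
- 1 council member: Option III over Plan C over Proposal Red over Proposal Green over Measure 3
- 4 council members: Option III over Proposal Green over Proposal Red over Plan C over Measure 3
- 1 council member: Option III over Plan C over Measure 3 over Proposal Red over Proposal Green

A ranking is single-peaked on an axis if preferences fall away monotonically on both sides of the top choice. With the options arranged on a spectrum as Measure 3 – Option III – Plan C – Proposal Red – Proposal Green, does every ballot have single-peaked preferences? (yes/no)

no

Axis positions: Measure 3=1, Option III=2, Plan C=3, Proposal Red=4, Proposal Green=5.
Type 1 (peak Proposal Green at position 5): ranking walks positions 5-4-3-2-1, expanding outward from the peak — single-peaked.
Type 2 (peak Proposal Red at position 4): ranking walks positions 4-3-2-1-5, expanding outward from the peak — single-peaked.
Type 3: ranking walks positions 2-3-1-5-4; Proposal Green is ranked above Proposal Red even though Proposal Red lies between Proposal Green and the peak Option III on the axis — preferences dip and rise again. Not single-peaked.
Type 4 (peak Plan C at position 3): ranking walks positions 3-2-1-4-5, expanding outward from the peak — single-peaked.
Type 5 (peak Option III at position 2): ranking walks positions 2-1-3-4-5, expanding outward from the peak — single-peaked.
Type 6 (peak Option III at position 2): ranking walks positions 2-3-4-5-1, expanding outward from the peak — single-peaked.
Type 7: ranking walks positions 2-5-4-3-1; Proposal Green is ranked above Plan C even though Plan C lies between Proposal Green and the peak Option III on the axis — preferences dip and rise again. Not single-peaked.
Type 8 (peak Option III at position 2): ranking walks positions 2-3-1-4-5, expanding outward from the peak — single-peaked.
Type 3 violates single-peakedness, so the profile is not single-peaked on this axis.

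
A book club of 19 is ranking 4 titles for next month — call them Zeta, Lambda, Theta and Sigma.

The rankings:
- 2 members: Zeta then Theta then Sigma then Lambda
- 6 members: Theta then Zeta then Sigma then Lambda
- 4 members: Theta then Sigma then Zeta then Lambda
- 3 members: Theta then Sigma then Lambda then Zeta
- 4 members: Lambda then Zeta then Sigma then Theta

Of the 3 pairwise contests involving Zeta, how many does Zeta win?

2

Zeta against each rival (19 members):
Zeta–Lambda: Zeta 12–7.
Zeta–Theta: Theta 13–6.
Zeta vs Sigma: Zeta preferred on 2+6+4 = 12 ballots; Zeta wins 12–7.
Zeta beats Lambda, Sigma; loses to Theta — 2 pairwise wins.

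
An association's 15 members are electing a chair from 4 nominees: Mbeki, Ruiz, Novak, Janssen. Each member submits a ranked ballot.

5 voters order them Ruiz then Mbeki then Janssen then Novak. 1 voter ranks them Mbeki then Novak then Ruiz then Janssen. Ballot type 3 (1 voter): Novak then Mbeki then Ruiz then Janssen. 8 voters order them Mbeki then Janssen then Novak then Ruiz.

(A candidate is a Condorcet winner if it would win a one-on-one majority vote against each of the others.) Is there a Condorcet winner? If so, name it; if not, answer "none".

Head-to-head results (15 voters):
Mbeki vs Ruiz: 1+1+8 = 10 for Mbeki, 5 for Ruiz — Mbeki by 10–5.
Mbeki vs Novak: 14 to 1, Mbeki.
Mbeki vs Janssen: 15 to 0, Mbeki.
Ruiz vs Novak: 5 for Ruiz, 10 for Novak — Novak by 10–5.
Ruiz vs Janssen: 5+1+1 = 7 for Ruiz, 8 for Janssen — Janssen by 8–7.
Novak vs Janssen: Novak preferred on 1+1 = 2 ballots; Janssen wins 13–2.
Mbeki beats each of Ruiz, Novak, Janssen — Mbeki is the Condorcet winner.

Mbeki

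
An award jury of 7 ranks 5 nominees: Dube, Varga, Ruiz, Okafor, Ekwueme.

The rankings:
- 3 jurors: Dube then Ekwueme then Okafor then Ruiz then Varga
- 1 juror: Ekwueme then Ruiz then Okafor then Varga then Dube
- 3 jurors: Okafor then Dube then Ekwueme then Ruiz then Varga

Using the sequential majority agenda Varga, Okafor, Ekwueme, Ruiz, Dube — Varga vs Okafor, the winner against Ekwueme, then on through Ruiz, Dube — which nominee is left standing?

Dube

Round 1: Varga vs Okafor — 0–7, Okafor advances.
Round 2: Okafor vs Ekwueme — 3–4, Ekwueme advances.
Round 3: Ekwueme vs Ruiz — 7–0, Ekwueme advances.
Round 4: Ekwueme vs Dube — 1–6, Dube advances.
Dube survives the agenda.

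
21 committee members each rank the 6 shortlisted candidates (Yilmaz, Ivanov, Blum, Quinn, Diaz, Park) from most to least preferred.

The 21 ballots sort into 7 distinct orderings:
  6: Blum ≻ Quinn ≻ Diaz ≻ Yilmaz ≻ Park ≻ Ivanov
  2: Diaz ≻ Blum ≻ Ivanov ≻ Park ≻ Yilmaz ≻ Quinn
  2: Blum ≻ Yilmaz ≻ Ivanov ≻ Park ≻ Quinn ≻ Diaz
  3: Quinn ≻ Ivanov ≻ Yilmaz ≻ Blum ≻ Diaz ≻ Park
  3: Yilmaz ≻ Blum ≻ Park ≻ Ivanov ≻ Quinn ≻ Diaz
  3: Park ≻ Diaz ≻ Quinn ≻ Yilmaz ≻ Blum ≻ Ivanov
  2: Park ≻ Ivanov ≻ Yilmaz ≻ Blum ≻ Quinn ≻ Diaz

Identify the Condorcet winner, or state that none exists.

Check each pair by majority over 21 ballots:
Yilmaz vs Ivanov: Yilmaz wins 14–7.
Yilmaz vs Blum: Yilmaz wins 11–10.
Yilmaz vs Quinn: Quinn, 12–9.
Yilmaz–Diaz: Diaz 11–10.
Yilmaz vs Park: Yilmaz wins 14–7.
Ivanov vs Blum: Blum wins 16–5.
Ivanov vs Quinn: Quinn, 12–9.
Ivanov vs Diaz: Diaz, 11–10.
Ivanov vs Park: Park, 14–7.
Blum vs Quinn: Blum wins 15–6.
Blum–Diaz: Blum 16–5.
Blum–Park: Blum 16–5.
Quinn–Diaz: Quinn 16–5.
Quinn vs Park: Park, 12–9.
Diaz–Park: Diaz 11–10.
Every candidate loses at least once (Yilmaz loses to Quinn; Ivanov loses to Yilmaz; Blum loses to Yilmaz; Quinn loses to Blum; Diaz loses to Blum; Park loses to Yilmaz). The majority relation contains the cycle Yilmaz > Blum > Quinn > Yilmaz, so there is no Condorcet winner.

none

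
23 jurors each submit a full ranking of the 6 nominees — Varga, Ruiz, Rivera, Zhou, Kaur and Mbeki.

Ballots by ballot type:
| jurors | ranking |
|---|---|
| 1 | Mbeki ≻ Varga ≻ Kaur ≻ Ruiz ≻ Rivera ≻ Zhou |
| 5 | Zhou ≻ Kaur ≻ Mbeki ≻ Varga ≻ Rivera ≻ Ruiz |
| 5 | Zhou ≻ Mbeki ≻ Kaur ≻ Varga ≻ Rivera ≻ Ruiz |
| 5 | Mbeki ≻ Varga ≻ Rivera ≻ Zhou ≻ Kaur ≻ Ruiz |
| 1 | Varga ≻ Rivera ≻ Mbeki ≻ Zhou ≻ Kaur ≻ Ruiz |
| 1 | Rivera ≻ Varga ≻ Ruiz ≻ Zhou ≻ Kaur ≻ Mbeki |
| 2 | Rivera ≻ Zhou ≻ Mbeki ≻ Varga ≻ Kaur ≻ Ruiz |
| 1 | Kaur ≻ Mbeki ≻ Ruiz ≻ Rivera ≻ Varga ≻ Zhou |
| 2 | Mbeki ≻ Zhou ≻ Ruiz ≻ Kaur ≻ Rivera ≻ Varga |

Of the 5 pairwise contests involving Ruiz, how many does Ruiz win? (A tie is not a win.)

Ruiz against each rival (23 jurors):
Ruiz vs Varga: Varga wins 20–3.
Ruiz vs Rivera: Rivera, 19–4.
Ruiz vs Zhou: 3 to 20, Zhou.
Ruiz vs Kaur: Ruiz preferred on 1+2 = 3 ballots; Kaur wins 20–3.
Ruiz vs Mbeki: 1 to 22, Mbeki.
Ruiz beats no one; loses to Varga, Rivera, Zhou, Kaur, Mbeki — 0 pairwise wins.

0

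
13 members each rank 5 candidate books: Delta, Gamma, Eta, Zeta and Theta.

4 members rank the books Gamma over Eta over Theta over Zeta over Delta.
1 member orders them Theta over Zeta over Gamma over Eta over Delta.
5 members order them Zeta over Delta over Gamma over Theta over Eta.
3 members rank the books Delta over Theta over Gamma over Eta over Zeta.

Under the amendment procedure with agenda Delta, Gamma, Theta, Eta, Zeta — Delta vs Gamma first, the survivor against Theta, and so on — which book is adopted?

Zeta

Round 1: Delta vs Gamma — 8–5, Delta advances.
Round 2: Delta vs Theta — 8–5, Delta advances.
Round 3: Delta vs Eta — 8–5, Delta advances.
Round 4: Delta vs Zeta — 3–10, Zeta advances.
The agenda winner is Zeta.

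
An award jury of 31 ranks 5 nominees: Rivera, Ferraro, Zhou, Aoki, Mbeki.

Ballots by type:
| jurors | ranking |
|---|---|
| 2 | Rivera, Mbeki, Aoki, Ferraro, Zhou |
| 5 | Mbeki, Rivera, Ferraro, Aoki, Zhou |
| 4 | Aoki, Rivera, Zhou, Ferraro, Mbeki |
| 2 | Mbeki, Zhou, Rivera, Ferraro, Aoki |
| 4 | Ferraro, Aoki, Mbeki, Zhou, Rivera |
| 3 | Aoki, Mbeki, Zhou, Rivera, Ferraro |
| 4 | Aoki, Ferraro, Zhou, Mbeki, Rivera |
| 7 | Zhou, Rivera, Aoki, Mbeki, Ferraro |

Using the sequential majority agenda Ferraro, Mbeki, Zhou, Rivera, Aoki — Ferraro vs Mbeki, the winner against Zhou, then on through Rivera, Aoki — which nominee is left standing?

Round 1: Ferraro vs Mbeki — 12–19, Mbeki advances.
Round 2: Mbeki vs Zhou — 16–15, Mbeki advances.
Round 3: Mbeki vs Rivera — 18–13, Mbeki advances.
Round 4: Mbeki vs Aoki — 9–22, Aoki advances.
Aoki survives the agenda.

Aoki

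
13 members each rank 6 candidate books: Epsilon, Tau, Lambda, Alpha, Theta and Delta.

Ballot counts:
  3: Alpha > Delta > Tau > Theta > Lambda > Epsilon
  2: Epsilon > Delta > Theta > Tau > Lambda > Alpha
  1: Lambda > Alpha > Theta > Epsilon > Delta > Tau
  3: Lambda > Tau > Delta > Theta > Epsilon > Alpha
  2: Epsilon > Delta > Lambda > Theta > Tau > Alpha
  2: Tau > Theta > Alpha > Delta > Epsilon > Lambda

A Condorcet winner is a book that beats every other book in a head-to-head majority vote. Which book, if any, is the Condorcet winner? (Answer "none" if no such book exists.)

Head-to-head results (13 members):
Epsilon vs Tau: Epsilon preferred on 2+1+2 = 5 ballots; Tau wins 8–5.
Epsilon vs Lambda: Epsilon is ranked higher on 2+2+2 = 6 ballots, Lambda on 7. Lambda wins 7–6.
Epsilon vs Alpha: Epsilon is ranked higher on 2+3+2 = 7 ballots, Alpha on 6. Epsilon wins 7–6.
Epsilon vs Theta: Epsilon preferred on 2+2 = 4 ballots; Theta wins 9–4.
Epsilon vs Delta: 2+1+2 = 5 for Epsilon, 8 for Delta — Delta by 8–5.
Tau vs Lambda: 7 to 6, Tau.
Tau vs Alpha: 2+3+2+2 = 9 for Tau, 4 for Alpha — Tau by 9–4.
Tau vs Theta: Tau is ranked higher on 3+3+2 = 8 ballots, Theta on 5. Tau wins 8–5.
Tau vs Delta: 5 to 8, Delta.
Lambda vs Alpha: 8 to 5, Lambda.
Lambda vs Theta: Lambda is ranked higher on 1+3+2 = 6 ballots, Theta on 7. Theta wins 7–6.
Lambda vs Delta: 1+3 = 4 for Lambda, 9 for Delta — Delta by 9–4.
Alpha vs Theta: 3+1 = 4 for Alpha, 9 for Theta — Theta by 9–4.
Alpha vs Delta: Alpha preferred on 3+1+2 = 6 ballots; Delta wins 7–6.
Theta vs Delta: 1+2 = 3 for Theta, 10 for Delta — Delta by 10–3.
Only Delta has no losses; Delta is the Condorcet winner.

Delta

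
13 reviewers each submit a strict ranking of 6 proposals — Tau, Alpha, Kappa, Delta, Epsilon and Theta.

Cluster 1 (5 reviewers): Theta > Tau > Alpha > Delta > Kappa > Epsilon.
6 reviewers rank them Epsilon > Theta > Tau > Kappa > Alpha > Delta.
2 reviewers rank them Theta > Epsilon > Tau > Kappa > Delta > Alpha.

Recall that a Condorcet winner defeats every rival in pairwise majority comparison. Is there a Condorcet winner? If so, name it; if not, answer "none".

Head-to-head results (13 reviewers):
Tau vs Alpha: 13 to 0, Tau.
Tau vs Kappa: Tau is ranked higher on 5+6+2 = 13 ballots, Kappa on 0. Tau wins 13–0.
Tau vs Delta: Tau is ranked higher on 5+6+2 = 13 ballots, Delta on 0. Tau wins 13–0.
Tau vs Epsilon: Tau preferred on 5 ballots; Epsilon wins 8–5.
Tau vs Theta: Tau preferred on 0 ballots; Theta wins 13–0.
Alpha vs Kappa: 5 to 8, Kappa.
Alpha vs Delta: 5+6 = 11 for Alpha, 2 for Delta — Alpha by 11–2.
Alpha vs Epsilon: 5 for Alpha, 8 for Epsilon — Epsilon by 8–5.
Alpha vs Theta: Alpha preferred on 0 ballots; Theta wins 13–0.
Kappa vs Delta: Kappa preferred on 6+2 = 8 ballots; Kappa wins 8–5.
Kappa vs Epsilon: Kappa is ranked higher on 5 ballots, Epsilon on 8. Epsilon wins 8–5.
Kappa vs Theta: 0 to 13, Theta.
Delta vs Epsilon: Delta is ranked higher on 5 ballots, Epsilon on 8. Epsilon wins 8–5.
Delta vs Theta: 0 for Delta, 13 for Theta — Theta by 13–0.
Epsilon vs Theta: Epsilon preferred on 6 ballots; Theta wins 7–6.
Theta beats each of Tau, Alpha, Kappa, Delta, Epsilon — Theta is the Condorcet winner.

Theta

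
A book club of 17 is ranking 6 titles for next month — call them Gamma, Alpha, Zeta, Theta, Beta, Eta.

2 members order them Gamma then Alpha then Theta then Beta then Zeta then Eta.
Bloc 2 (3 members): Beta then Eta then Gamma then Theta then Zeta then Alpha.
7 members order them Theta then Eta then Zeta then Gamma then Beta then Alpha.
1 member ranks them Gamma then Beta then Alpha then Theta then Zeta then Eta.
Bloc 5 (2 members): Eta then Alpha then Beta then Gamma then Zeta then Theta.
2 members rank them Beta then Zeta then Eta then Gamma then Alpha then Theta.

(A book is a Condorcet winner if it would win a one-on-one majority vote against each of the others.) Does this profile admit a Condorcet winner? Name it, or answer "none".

Head-to-head results (17 members):
Gamma vs Alpha: 15 to 2, Gamma.
Gamma vs Zeta: 2+3+1+2 = 8 for Gamma, 9 for Zeta — Zeta by 9–8.
Gamma vs Theta: 10 to 7, Gamma.
Gamma vs Beta: 2+7+1 = 10 for Gamma, 7 for Beta — Gamma by 10–7.
Gamma vs Eta: 3 to 14, Eta.
Alpha vs Zeta: 2+1+2 = 5 for Alpha, 12 for Zeta — Zeta by 12–5.
Alpha vs Theta: Alpha preferred on 2+1+2+2 = 7 ballots; Theta wins 10–7.
Alpha vs Beta: 2+2 = 4 for Alpha, 13 for Beta — Beta by 13–4.
Alpha vs Eta: Alpha is ranked higher on 2+1 = 3 ballots, Eta on 14. Eta wins 14–3.
Zeta vs Theta: Zeta is ranked higher on 2+2 = 4 ballots, Theta on 13. Theta wins 13–4.
Zeta vs Beta: 7 for Zeta, 10 for Beta — Beta by 10–7.
Zeta vs Eta: Zeta preferred on 2+1+2 = 5 ballots; Eta wins 12–5.
Theta vs Beta: 2+7 = 9 for Theta, 8 for Beta — Theta by 9–8.
Theta vs Eta: Theta is ranked higher on 2+7+1 = 10 ballots, Eta on 7. Theta wins 10–7.
Beta vs Eta: Beta is ranked higher on 2+3+1+2 = 8 ballots, Eta on 9. Eta wins 9–8.
No book is unbeaten: Gamma loses to Zeta; Alpha loses to Gamma; Zeta loses to Theta; Theta loses to Gamma; Beta loses to Gamma; Eta loses to Theta. In particular Gamma → Theta → Zeta → Gamma is a majority cycle — no Condorcet winner exists.

none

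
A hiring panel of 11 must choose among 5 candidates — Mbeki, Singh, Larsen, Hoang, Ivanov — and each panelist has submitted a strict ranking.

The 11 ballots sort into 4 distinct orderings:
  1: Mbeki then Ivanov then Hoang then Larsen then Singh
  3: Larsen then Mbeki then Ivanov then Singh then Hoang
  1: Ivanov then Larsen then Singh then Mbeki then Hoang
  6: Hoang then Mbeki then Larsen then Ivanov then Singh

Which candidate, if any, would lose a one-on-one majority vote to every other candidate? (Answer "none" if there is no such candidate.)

Pairwise majorities:
Mbeki vs Singh: 10 to 1, Mbeki.
Mbeki vs Larsen: 7 to 4, Mbeki.
Mbeki–Hoang: Hoang 6–5.
Mbeki vs Ivanov: 10 to 1, Mbeki.
Singh vs Larsen: Larsen wins 11–0.
Singh–Hoang: Hoang 7–4.
Singh vs Ivanov: Ivanov, 11–0.
Larsen vs Hoang: Larsen is ranked higher on 3+1 = 4 ballots, Hoang on 7. Hoang wins 7–4.
Larsen vs Ivanov: Larsen wins 9–2.
Hoang vs Ivanov: Hoang preferred on 6 ballots; Hoang wins 6–5.
Singh is beaten in every head-to-head and is the Condorcet loser.

Singh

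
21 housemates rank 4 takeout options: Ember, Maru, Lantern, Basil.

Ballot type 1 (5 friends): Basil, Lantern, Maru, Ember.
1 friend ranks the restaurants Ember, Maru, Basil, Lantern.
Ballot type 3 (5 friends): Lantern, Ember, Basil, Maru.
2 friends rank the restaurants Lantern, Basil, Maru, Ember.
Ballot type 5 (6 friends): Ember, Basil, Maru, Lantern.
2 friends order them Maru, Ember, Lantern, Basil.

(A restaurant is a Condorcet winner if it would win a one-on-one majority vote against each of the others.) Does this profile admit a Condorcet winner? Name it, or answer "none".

none

Pairwise majorities:
Ember vs Maru: 12 to 9, Ember.
Ember vs Lantern: 1+6+2 = 9 for Ember, 12 for Lantern — Lantern by 12–9.
Ember vs Basil: Ember preferred on 1+5+6+2 = 14 ballots; Ember wins 14–7.
Maru vs Lantern: Maru preferred on 1+6+2 = 9 ballots; Lantern wins 12–9.
Maru vs Basil: Maru is ranked higher on 1+2 = 3 ballots, Basil on 18. Basil wins 18–3.
Lantern vs Basil: Lantern preferred on 5+2+2 = 9 ballots; Basil wins 12–9.
Every restaurant loses at least once (Ember loses to Lantern; Maru loses to Ember; Lantern loses to Basil; Basil loses to Ember). The majority relation contains the cycle Ember → Basil → Lantern → Ember, so there is no Condorcet winner.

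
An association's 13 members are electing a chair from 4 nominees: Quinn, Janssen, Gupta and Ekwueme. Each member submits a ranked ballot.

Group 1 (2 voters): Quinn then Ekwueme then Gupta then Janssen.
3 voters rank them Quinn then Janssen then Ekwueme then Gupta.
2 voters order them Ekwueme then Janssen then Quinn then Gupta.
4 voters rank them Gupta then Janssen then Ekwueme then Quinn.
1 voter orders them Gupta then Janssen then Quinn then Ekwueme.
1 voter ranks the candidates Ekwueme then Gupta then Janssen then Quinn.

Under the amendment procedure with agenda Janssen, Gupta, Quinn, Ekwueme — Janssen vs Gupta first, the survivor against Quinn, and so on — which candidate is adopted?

Round 1: Janssen vs Gupta — 5–8, Gupta advances.
Round 2: Gupta vs Quinn — 6–7, Quinn advances.
Round 3: Quinn vs Ekwueme — 6–7, Ekwueme advances.
Ekwueme survives the agenda.

Ekwueme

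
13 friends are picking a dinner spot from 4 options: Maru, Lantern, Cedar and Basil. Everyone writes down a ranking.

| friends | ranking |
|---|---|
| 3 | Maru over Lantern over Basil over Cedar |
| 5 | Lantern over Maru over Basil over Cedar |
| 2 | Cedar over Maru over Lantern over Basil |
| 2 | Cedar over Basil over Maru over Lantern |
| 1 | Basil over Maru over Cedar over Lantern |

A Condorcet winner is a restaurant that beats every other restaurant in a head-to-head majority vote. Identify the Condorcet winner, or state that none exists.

Check each pair by majority over 13 ballots:
Maru vs Lantern: Maru, 8–5.
Maru–Cedar: Maru 9–4.
Maru vs Basil: Maru wins 10–3.
Lantern vs Cedar: Lantern wins 8–5.
Lantern vs Basil: Lantern wins 10–3.
Cedar vs Basil: Basil wins 9–4.
Maru defeats every rival head-to-head and is the Condorcet winner.

Maru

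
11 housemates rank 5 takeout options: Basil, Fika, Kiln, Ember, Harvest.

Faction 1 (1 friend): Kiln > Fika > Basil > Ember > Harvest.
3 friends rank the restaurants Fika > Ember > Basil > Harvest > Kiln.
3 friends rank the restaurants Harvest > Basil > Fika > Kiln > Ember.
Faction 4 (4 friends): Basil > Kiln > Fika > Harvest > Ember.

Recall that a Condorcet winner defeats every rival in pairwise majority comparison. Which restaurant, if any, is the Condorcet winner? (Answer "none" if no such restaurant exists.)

Basil

Pairwise majorities:
Basil vs Fika: Basil preferred on 3+4 = 7 ballots; Basil wins 7–4.
Basil vs Kiln: Basil is ranked higher on 3+3+4 = 10 ballots, Kiln on 1. Basil wins 10–1.
Basil vs Ember: 8 to 3, Basil.
Basil vs Harvest: Basil is ranked higher on 1+3+4 = 8 ballots, Harvest on 3. Basil wins 8–3.
Fika vs Kiln: 6 to 5, Fika.
Fika vs Ember: Fika is ranked higher on 1+3+3+4 = 11 ballots, Ember on 0. Fika wins 11–0.
Fika vs Harvest: Fika preferred on 1+3+4 = 8 ballots; Fika wins 8–3.
Kiln vs Ember: Kiln is ranked higher on 1+3+4 = 8 ballots, Ember on 3. Kiln wins 8–3.
Kiln vs Harvest: Kiln is ranked higher on 1+4 = 5 ballots, Harvest on 6. Harvest wins 6–5.
Ember vs Harvest: 4 to 7, Harvest.
Basil wins every pairwise contest, so Basil is the Condorcet winner.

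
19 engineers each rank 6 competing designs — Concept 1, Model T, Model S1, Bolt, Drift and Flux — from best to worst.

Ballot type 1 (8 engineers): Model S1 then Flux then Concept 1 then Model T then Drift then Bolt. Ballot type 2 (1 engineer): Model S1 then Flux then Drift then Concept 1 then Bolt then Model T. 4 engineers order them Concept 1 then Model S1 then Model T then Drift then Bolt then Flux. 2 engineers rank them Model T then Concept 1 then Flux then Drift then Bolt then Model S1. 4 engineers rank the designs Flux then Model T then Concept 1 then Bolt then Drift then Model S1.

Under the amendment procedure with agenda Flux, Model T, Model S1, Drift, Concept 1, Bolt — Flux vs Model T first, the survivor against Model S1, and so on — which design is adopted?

Concept 1

Round 1: Flux vs Model T — 13–6, Flux advances.
Round 2: Flux vs Model S1 — 6–13, Model S1 advances.
Round 3: Model S1 vs Drift — 13–6, Model S1 advances.
Round 4: Model S1 vs Concept 1 — 9–10, Concept 1 advances.
Round 5: Concept 1 vs Bolt — 19–0, Concept 1 advances.
Concept 1 survives the agenda.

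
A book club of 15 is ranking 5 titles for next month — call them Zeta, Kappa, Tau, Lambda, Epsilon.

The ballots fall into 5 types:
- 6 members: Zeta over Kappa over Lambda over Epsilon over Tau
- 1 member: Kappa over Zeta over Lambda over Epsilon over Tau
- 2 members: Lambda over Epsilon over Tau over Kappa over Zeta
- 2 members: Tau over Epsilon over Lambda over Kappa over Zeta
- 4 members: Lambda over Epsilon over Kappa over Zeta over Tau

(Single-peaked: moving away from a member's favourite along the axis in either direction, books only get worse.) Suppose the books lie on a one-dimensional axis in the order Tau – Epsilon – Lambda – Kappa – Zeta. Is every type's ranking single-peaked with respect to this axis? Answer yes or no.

yes

Axis positions: Tau=1, Epsilon=2, Lambda=3, Kappa=4, Zeta=5.
Type 1 (peak Zeta at position 5): ranking walks positions 5-4-3-2-1, expanding outward from the peak — single-peaked.
Type 2 (peak Kappa at position 4): ranking walks positions 4-5-3-2-1, expanding outward from the peak — single-peaked.
Type 3 (peak Lambda at position 3): ranking walks positions 3-2-1-4-5, expanding outward from the peak — single-peaked.
Type 4 (peak Tau at position 1): ranking walks positions 1-2-3-4-5, expanding outward from the peak — single-peaked.
Type 5 (peak Lambda at position 3): ranking walks positions 3-2-4-5-1, expanding outward from the peak — single-peaked.
Every ranking is single-peaked on this axis.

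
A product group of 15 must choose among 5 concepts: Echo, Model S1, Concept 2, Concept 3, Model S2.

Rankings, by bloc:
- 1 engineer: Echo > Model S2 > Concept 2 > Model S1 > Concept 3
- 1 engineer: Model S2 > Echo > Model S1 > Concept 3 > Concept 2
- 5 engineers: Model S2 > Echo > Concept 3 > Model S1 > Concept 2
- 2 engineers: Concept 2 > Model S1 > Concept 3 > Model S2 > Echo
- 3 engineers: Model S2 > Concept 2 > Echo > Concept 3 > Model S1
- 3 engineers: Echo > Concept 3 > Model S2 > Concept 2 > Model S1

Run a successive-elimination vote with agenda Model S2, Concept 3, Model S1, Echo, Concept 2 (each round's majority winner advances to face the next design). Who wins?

Round 1: Model S2 vs Concept 3 — 10–5, Model S2 advances.
Round 2: Model S2 vs Model S1 — 13–2, Model S2 advances.
Round 3: Model S2 vs Echo — 11–4, Model S2 advances.
Round 4: Model S2 vs Concept 2 — 13–2, Model S2 advances.
The agenda winner is Model S2.

Model S2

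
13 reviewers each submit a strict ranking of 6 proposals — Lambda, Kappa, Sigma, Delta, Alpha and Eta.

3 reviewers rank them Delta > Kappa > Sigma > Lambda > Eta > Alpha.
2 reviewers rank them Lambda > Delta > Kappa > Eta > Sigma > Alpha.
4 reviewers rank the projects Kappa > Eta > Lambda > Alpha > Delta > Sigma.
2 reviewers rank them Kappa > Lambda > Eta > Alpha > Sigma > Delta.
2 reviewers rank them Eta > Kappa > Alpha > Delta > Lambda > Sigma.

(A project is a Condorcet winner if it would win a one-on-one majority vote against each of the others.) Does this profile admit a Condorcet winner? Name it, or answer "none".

Head-to-head results (13 reviewers):
Lambda–Kappa: Kappa 11–2.
Lambda vs Sigma: 10 to 3, Lambda.
Lambda vs Delta: 2+4+2 = 8 for Lambda, 5 for Delta — Lambda by 8–5.
Lambda vs Alpha: 11 to 2, Lambda.
Lambda vs Eta: Lambda preferred on 3+2+2 = 7 ballots; Lambda wins 7–6.
Kappa vs Sigma: 3+2+4+2+2 = 13 for Kappa, 0 for Sigma — Kappa by 13–0.
Kappa vs Delta: Kappa, 8–5.
Kappa vs Alpha: 3+2+4+2+2 = 13 for Kappa, 0 for Alpha — Kappa by 13–0.
Kappa vs Eta: Kappa wins 11–2.
Sigma–Delta: Delta 11–2.
Sigma vs Alpha: 3+2 = 5 for Sigma, 8 for Alpha — Alpha by 8–5.
Sigma vs Eta: Eta, 10–3.
Delta vs Alpha: Alpha, 8–5.
Delta vs Eta: Eta wins 8–5.
Alpha vs Eta: Eta, 13–0.
Kappa defeats every rival head-to-head and is the Condorcet winner.

Kappa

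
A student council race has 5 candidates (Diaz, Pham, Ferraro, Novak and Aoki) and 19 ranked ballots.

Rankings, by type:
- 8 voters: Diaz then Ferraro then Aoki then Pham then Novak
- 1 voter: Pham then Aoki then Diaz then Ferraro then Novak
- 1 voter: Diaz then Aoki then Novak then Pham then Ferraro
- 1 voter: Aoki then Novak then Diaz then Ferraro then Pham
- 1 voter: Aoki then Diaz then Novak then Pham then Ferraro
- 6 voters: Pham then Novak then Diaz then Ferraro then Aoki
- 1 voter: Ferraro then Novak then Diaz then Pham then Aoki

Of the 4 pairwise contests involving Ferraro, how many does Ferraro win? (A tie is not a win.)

Ferraro against each rival (19 voters):
Ferraro vs Diaz: Diaz, 18–1.
Ferraro vs Pham: Ferraro is ranked higher on 8+1+1 = 10 ballots, Pham on 9. Ferraro wins 10–9.
Ferraro vs Novak: Ferraro wins 10–9.
Ferraro vs Aoki: Ferraro is ranked higher on 8+6+1 = 15 ballots, Aoki on 4. Ferraro wins 15–4.
Ferraro beats Pham, Novak, Aoki; loses to Diaz — 3 pairwise wins.

3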